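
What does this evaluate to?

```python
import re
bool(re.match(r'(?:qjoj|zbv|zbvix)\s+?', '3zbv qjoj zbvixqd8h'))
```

`match` is anchored at position 0; if the pattern doesn't fit there, it returns None.
Here the pattern fails at index 0, so the call returns None, and `bool(None)` is False.

False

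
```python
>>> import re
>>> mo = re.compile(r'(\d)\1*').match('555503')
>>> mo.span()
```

(0, 4)

After group 1 captures some text, `\1` only succeeds where that same text appears again.
`re.match` won't scan ahead — the pattern has to work from the very first character.
The match spans [0:4] → '5555'.
Captured: group 1 = '5'.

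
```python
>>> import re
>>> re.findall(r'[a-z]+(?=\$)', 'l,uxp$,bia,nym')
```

The lookaround is zero-width — it requires the adjacent text to match without consuming it, so the asserted text isn't part of the match.
Walking the string: at [2:5] → 'uxp'.
No capturing groups, so `findall` returns the 1 full match string.

['uxp']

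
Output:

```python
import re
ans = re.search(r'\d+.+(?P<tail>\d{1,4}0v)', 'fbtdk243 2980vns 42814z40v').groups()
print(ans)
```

('40v',)

The pattern matches one or more of a digit, then one or more of any character; then 1 to 4 of a digit, then the literal '0v' (captured as 'tail').
`re.search` tries every starting position until one works.
The match spans [5:26] → '243 2980vns 42814z40v'.
Captured: group 1 = '40v'.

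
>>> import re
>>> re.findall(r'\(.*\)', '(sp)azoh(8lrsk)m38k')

['(sp)azoh(8lrsk)']

Since nothing is captured, `findall` lists the 1 matched substring directly.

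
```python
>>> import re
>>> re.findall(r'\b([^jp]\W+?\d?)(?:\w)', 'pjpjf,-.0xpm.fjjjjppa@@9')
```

`findall` collects group 1 from each match (2 total).

[',-.0', '@@']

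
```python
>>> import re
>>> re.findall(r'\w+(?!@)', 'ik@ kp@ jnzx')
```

A negative assertion filters positions out without eating any characters.
Scanning left to right: at [0:1] → 'i'; at [4:5] → 'k'; at [8:12] → 'jnzx'.
No capturing groups, so `findall` returns the 3 full match strings.

['i', 'k', 'jnzx']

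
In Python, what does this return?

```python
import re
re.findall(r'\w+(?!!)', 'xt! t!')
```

['x']

The negative lookahead/lookbehind blocks any match where the forbidden context is present.
Walking the string: at [0:1] → 'x'.
`findall` yields the raw match text (1 of them) because the pattern has no groups.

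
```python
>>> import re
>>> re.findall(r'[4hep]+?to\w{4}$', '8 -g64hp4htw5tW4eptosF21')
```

['4eptosF21']

Pattern: one or more of one of [4hep] (lazy); then the literal 'to', then exactly 4 of a word character; then anchored at the end.
Walking the string: at [15:24] → '4eptosF21'.
With no groups in the pattern, `findall` gives back each whole match — 1 here.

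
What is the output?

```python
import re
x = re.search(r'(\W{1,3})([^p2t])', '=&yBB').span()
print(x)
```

(0, 3)

The match spans [0:3] → '=&y'.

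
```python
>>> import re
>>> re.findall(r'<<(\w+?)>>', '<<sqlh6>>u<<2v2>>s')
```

['sqlh6', '2v2']

With a single group, `findall` returns only what that group captured — 2 items.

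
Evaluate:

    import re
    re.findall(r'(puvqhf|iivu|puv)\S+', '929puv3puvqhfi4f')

['puv']

Scanning left to right: at [3:16] match 'puv3puvqhfi4f', group 1 = 'puv'.
`findall` collects group 1 from the one match (1 total).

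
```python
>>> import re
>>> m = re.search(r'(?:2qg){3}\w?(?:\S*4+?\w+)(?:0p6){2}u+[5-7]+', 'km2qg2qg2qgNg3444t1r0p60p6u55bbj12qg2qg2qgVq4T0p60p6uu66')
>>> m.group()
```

'2qg2qg2qgNg3444t1r0p60p6u55bbj12qg2qg2qgVq4T0p60p6uu66'

Pattern: the literal '2qg' repeated 3 times, then optionally a word character; then zero or more of a non-whitespace character, then one or more of a literal '4' (lazy), then one or more of a word character (non-capturing group); then the literal '0p6' repeated 2 times, then one or more of the literal 'u', then one or more of a character in [5-7].
Unlike `match`, `search` isn't anchored — it looks for the pattern anywhere in the string.
The match spans [2:56] → '2qg2qg2qgNg3444t1r0p60p6u55bbj12qg2qg2qgVq4T0p60p6uu66'.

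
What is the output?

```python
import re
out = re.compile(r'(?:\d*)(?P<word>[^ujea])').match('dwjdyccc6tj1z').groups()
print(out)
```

The match spans [0:1] → 'd'.
Captured: group 1 = 'd'.

('d',)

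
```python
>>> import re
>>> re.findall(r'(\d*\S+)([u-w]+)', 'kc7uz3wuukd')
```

This matches zero or more of a digit, then one or more of a non-whitespace character (captured); then one or more of a character in [u-w] (captured).
Walking the string: at [0:9] match 'kc7uz3wuu', groups = ('kc7uz3wu', 'u').
2 groups means the one result is a tuple of 2 captured strings — 1 here.

[('kc7uz3wu', 'u')]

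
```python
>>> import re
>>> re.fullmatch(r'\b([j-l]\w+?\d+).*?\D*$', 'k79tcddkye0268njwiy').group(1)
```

'k79'

The match spans [0:19] → 'k79tcddkye0268njwiy'.
Captured: group 1 = 'k79'.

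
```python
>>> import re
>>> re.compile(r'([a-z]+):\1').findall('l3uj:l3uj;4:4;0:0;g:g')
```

['g']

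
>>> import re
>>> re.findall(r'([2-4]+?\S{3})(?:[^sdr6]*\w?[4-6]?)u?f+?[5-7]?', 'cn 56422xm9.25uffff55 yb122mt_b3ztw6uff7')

This matches one or more of a character in [2-4] (lazy), then exactly 3 of a non-whitespace character (captured); then zero or more of any character except [sdr6], then optionally a word character, then optionally a character in [4-6] (non-capturing group); then optionally a literal 'u', then one or more of the literal 'f' (lazy), then optionally a character in [5-7].
A non-greedy quantifier consumes as few characters as it can — just enough that the remainder of the pattern still matches from where it stops; whatever follows it matches normally.
Matches: at [5:38] match '422xm9.25uffff55 yb122mt_b3ztw6uf', group 1 = '422x'.
With a single group, `findall` returns only what that group captured — 1 item.

['422x']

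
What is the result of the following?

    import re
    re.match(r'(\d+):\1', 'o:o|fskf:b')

`match` is anchored at position 0; if the pattern doesn't fit there, it returns None.
Here the pattern fails at index 0, so the call returns None.

None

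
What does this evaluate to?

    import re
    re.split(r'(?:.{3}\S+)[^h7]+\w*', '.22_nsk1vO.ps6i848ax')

['', '']

Pattern: exactly 3 of any character, then one or more of a non-whitespace character (non-capturing group); then one or more of any character except [h7], then zero or more of a word character.
Matches to split on: at [0:20] → '.22_nsk1vO.ps6i848ax'.
`split` removes every match and returns the 2 fragments in between.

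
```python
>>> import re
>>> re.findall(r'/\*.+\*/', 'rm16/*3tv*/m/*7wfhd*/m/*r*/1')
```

With no groups in the pattern, `findall` gives back each whole match — 1 here.

['/*3tv*/m/*7wfhd*/m/*r*/']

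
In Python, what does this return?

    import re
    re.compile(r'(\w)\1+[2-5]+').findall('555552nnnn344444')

`\1` has to match the exact text group 1 already captured.
Walking the string: at [0:6] match '555552', group 1 = '5'; at [6:16] match 'nnnn344444', group 1 = 'n'.
Because there's exactly one group, `findall` drops the full match and keeps group 1 from each hit.

['5', 'n']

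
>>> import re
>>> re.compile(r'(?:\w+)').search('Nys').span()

(0, 3)

This matches one or more of a word character (non-capturing group).
`search` walks the string left to right and returns the first match it finds.
The match spans [0:3] → 'Nys'.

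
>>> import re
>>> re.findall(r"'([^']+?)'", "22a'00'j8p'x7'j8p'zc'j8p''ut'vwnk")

Matches: at [3:7] match "'00'", group 1 = '00'; at [10:14] match "'x7'", group 1 = 'x7'; at [17:21] match "'zc'", group 1 = 'zc'; at [25:29] match "'ut'", group 1 = 'ut'.
With a single group, `findall` returns only what that group captured — 4 items.

['00', 'x7', 'zc', 'ut']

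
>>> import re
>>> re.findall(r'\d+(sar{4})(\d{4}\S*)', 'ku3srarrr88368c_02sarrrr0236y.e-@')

This matches one or more of a digit; then the literal 'sa', then exactly 4 of the literal 'r' (captured); then exactly 4 of a digit, then zero or more of a non-whitespace character (captured).
`findall` packs the 2 group values into a tuple for every match.

[('sarrrr', '0236y.e-@')]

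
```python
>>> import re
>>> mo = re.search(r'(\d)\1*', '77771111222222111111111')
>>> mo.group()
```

`\1` is not a pattern — it's the concrete string captured by group 1, re-applied verbatim.
Unlike `match`, `search` isn't anchored — it looks for the pattern anywhere in the string.
The match spans [0:4] → '7777'.
Captured: group 1 = '7'.

'7777'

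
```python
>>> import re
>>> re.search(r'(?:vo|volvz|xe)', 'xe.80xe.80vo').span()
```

`re.search` tries every starting position until one works.
The match spans [0:2] → 'xe'.

(0, 2)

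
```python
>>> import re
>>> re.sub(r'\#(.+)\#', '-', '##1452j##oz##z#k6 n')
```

'-k6 n'

Every occurrence is swapped for '-'.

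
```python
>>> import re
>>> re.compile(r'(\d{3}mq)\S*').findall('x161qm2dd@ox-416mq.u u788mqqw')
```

['416mq', '788mq']

This matches exactly 3 of a digit, then the literal 'mq' (captured); then zero or more of a non-whitespace character.
Matches: at [13:20] match '416mq.u', group 1 = '416mq'; at [22:29] match '788mqqw', group 1 = '788mq'.
`findall` collects group 1 from each match (2 total).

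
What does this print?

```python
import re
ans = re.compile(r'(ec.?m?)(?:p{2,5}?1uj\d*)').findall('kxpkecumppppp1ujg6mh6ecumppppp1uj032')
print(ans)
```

['ecum', 'ecum']

Pattern: the literal 'ec', then optionally any character, then optionally a literal 'm' (captured); then 2 to 5 of a literal 'p' (lazy), then the literal '1uj', then zero or more of a digit (non-capturing group).
Walking the string: at [4:16] match 'ecumppppp1uj', group 1 = 'ecum'; at [21:36] match 'ecumppppp1uj032', group 1 = 'ecum'.
`findall` collects group 1 from each match (2 total).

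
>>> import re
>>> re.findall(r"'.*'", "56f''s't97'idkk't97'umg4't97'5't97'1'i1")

Matches: at [3:37] → "''s't97'idkk't97'umg4't97'5't97'1'".
`findall` yields the raw match text (1 of them) because the pattern has no groups.

["''s't97'idkk't97'umg4't97'5't97'1'"]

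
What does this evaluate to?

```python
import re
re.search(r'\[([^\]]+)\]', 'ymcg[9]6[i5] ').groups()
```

The match spans [4:7] → '[9]'.
Captured: group 1 = '9'.

('9',)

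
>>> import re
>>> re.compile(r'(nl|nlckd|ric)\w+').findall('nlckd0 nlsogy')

['nl', 'nl']

The regex engine tests alternatives in the order written; an earlier branch that matches wins even if a later one would match more.
One capturing group, so `findall` returns just the captured substring from each match — 2 in all.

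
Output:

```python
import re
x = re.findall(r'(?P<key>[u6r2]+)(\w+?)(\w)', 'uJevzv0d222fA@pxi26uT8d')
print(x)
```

Because the quantifier is non-greedy, it stops expanding at the earliest point where the rest of the pattern can succeed.
Multiple groups make `findall` return tuples — one 3-tuple for each match.

[('u', 'J', 'e'), ('222', 'f', 'A'), ('26u', 'T', '8')]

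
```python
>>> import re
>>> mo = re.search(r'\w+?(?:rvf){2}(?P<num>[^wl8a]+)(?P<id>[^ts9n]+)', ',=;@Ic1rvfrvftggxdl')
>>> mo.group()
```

This matches one or more of a word character (lazy), then the literal 'rvf' repeated 2 times; then one or more of any character except [wl8a] (captured as 'num'); then one or more of any character except [ts9n] (captured as 'id').
`re.search` tries every starting position until one works.
The match spans [4:19] → 'Ic1rvfrvftggxdl'.
Captured: group 1 = 'tggxd', group 2 = 'l'.

'Ic1rvfrvftggxdl'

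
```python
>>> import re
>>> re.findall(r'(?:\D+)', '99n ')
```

No capturing groups, so `findall` returns the 1 full match string.

['n ']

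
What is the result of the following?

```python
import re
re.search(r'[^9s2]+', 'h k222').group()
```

This matches one or more of any character except [9s2].
`search` walks the string left to right and returns the first match it finds.
The match spans [0:3] → 'h k'.

'h k'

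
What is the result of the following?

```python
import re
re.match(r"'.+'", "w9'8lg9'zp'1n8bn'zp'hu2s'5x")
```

`re.match` won't scan ahead — the pattern has to work from the very first character.
Here the string doesn't start with a match, so the call returns None.

None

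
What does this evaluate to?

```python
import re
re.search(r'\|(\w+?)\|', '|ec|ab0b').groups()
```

The match spans [0:4] → '|ec|'.
Captured: group 1 = 'ec'.

('ec',)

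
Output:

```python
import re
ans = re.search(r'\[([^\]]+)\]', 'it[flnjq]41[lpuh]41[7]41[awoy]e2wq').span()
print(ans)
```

(2, 9)

The match spans [2:9] → '[flnjq]'.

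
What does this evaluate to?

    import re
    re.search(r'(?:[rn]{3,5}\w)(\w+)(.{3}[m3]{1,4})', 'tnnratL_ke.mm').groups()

('tL_k', 'e.mm')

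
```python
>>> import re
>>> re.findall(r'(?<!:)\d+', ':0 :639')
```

['39']

A negative assertion filters positions out without eating any characters.
Matches: at [5:7] → '39'.
No capturing groups, so `findall` returns the 1 full match string.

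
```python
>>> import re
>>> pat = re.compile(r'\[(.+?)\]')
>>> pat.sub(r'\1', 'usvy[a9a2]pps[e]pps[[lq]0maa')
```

'usvya9a2ppsepps[lq0maa'

A non-greedy quantifier consumes as few characters as it can — just enough that the remainder of the pattern still matches from where it stops; whatever follows it matches normally.
`\1` in the replacement pulls in group 1's text for each match.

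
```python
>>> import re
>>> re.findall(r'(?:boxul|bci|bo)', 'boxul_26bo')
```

['boxul', 'bo']

Branches in `(...|...)` are attempted left-to-right; the first branch that allows the whole pattern to succeed is taken.
Matches: at [0:5] → 'boxul'; at [8:10] → 'bo'.
No capturing groups, so `findall` returns the 2 full match strings.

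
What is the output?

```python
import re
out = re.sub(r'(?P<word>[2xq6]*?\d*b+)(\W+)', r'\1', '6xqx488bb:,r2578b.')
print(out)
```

This matches zero or more of one of [2xq6] (lazy), then zero or more of a digit, then one or more of the literal 'b' (captured as 'word'); then one or more of a non-word character (captured).
Matches: at [0:11] → '6xqx488bb:,'; at [12:18] → '2578b.'.
Each match is replaced using the text its own group 1 captured.

6xqx488bbr2578b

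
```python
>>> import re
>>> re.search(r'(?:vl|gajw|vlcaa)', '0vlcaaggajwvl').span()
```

`|` is ordered: at each position the engine commits to the first alternative that works.
`search` walks the string left to right and returns the first match it finds.
The match spans [1:3] → 'vl'.

(1, 3)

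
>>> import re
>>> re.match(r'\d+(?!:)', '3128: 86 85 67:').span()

(0, 3)

`re.match` won't scan ahead — the pattern has to work from the very first character.
The match spans [0:3] → '312'.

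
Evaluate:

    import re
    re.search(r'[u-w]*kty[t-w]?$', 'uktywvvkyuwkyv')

None

Pattern: zero or more of a character in [u-w], then a literal 'k'; then the literal 'ty', then optionally a character in [t-w]; then anchored at the end.
`search` walks the string left to right and returns the first match it finds.
Here no position works, so the call returns None.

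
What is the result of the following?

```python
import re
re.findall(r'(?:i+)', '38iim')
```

['ii']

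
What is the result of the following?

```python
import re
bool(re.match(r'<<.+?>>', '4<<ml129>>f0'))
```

False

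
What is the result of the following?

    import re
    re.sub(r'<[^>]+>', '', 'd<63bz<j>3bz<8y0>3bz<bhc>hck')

'd3bz3bzhck'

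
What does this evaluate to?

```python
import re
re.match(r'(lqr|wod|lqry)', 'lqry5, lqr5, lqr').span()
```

`match` is anchored at position 0; if the pattern doesn't fit there, it returns None.
The match spans [0:3] → 'lqr'.

(0, 3)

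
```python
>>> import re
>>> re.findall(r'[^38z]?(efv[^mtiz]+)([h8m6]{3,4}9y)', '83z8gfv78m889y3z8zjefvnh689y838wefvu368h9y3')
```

Pattern: optionally any character except [38z]; then the literal 'efv', then one or more of any character except [mtiz] (captured); then 3 to 4 of one of [h8m6], then the literal '9y' (captured).
Scanning left to right: at [18:42] match 'jefvnh689y838wefvu368h9y', groups = ('efvnh689y838wefvu3', '68h9y').
With 2 capturing groups, `findall` returns a 2-tuple per match.

[('efvnh689y838wefvu3', '68h9y')]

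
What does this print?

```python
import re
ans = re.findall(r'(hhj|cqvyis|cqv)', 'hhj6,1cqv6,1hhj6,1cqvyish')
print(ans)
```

['hhj', 'cqv', 'hhj', 'cqvyis']

Alternation tries branches left to right and keeps the first one that lets the overall match succeed at that position.
Scanning left to right: at [0:3] match 'hhj', group 1 = 'hhj'; at [6:9] match 'cqv', group 1 = 'cqv'; at [12:15] match 'hhj', group 1 = 'hhj'; at [18:24] match 'cqvyis', group 1 = 'cqvyis'.
`findall` collects group 1 from each match (4 total).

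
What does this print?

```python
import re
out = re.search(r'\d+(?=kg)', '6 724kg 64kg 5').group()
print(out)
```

724

Lookahead/lookbehind check context without consuming it, so the matched span excludes the asserted characters.
`re.search` tries every starting position until one works.
The match spans [2:5] → '724'.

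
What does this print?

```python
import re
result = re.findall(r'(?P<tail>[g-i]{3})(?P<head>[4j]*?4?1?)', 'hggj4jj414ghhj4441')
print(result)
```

This matches exactly 3 of a character in [g-i] (captured as 'tail'); then zero or more of one of [4j] (lazy), then optionally the literal '4', then optionally the literal '1' (captured as 'head').
Scanning left to right: at [0:3] match 'hgg', groups = ('hgg', ''); at [10:13] match 'ghh', groups = ('ghh', '').
Multiple groups make `findall` return tuples — one 2-tuple for each match.

[('hgg', ''), ('ghh', '')]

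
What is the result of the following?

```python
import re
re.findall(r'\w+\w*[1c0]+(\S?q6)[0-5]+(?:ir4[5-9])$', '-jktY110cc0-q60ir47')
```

['-q6']

The pattern matches one or more of a word character, then zero or more of a word character, then one or more of one of [1c0]; then optionally a non-whitespace character, then the literal 'q6' (captured); then one or more of a character in [0-5]; then the literal 'ir4', then a character in [5-9] (non-capturing group); then anchored at the end.
`findall` collects group 1 from the one match (1 total).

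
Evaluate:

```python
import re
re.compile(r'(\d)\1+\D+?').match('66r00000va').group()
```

`\1` is not a pattern — it's the concrete string captured by group 1, re-applied verbatim.
`match` is anchored at position 0; if the pattern doesn't fit there, it returns None.
The match spans [0:3] → '66r'.
Captured: group 1 = '6'.

'66r'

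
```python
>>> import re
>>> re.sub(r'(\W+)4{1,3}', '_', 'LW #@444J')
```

`sub` substitutes '_' at each match site.

'LW_J'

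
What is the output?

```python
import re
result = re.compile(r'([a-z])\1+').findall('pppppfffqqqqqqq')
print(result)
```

['p', 'f', 'q']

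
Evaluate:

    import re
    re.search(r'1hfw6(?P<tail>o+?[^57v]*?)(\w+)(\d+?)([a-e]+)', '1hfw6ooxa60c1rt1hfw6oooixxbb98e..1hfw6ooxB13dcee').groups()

('o', 'oxa60c1rt1hfw6oooixxbb9', '8', 'e')

The pattern matches the literal '1h', then the literal 'fw6'; then one or more of the literal 'o' (lazy), then zero or more of any character except [57v] (lazy) (captured as 'tail'); then one or more of a word character (captured); then one or more of a digit (lazy) (captured); then one or more of a character in [a-e] (captured).
`re.search` scans for the first position where the pattern succeeds.
The match spans [0:31] → '1hfw6ooxa60c1rt1hfw6oooixxbb98e'.
Captured: group 1 = 'o', group 2 = 'oxa60c1rt1hfw6oooixxbb9', group 3 = '8', group 4 = 'e'.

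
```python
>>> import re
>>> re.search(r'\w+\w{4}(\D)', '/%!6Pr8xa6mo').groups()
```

The pattern matches one or more of a word character, then exactly 4 of a word character; then a non-digit (captured).
`re.search` tries every starting position until one works.
The match spans [3:12] → '6Pr8xa6mo'.
Captured: group 1 = 'o'.

('o',)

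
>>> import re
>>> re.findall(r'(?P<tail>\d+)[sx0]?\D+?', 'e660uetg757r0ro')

Because there's exactly one group, `findall` drops the full match and keeps group 1 from each hit.

['660', '757', '0']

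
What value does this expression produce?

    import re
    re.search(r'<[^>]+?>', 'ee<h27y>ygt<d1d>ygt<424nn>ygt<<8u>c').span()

(2, 8)

Unlike `match`, `search` isn't anchored — it looks for the pattern anywhere in the string.
The match spans [2:8] → '<h27y>'.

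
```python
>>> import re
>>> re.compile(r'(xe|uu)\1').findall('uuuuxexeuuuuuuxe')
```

['uu', 'xe', 'uu']

`\1` is not a pattern — it's the concrete string captured by group 1, re-applied verbatim.
With a single group, `findall` returns only what that group captured — 3 items.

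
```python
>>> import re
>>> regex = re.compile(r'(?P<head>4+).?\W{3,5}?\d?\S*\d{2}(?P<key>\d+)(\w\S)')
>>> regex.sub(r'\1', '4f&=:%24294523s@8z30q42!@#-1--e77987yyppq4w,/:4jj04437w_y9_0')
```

`\1` in the replacement pulls in group 1's text for each match.

'4y9_0'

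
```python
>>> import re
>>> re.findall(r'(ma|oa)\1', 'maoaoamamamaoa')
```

['oa', 'ma']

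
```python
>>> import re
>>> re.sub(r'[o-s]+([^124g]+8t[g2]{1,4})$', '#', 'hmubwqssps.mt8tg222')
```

Every occurrence is swapped for '#'.

'hmubw#'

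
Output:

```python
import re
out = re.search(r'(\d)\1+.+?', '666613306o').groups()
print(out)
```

('6',)

The match spans [0:5] → '66661'.
Captured: group 1 = '6'.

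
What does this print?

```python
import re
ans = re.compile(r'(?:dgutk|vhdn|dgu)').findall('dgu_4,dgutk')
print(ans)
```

Alternation isn't longest-match — the leftmost alternative that fits at this position is chosen.
Since nothing is captured, `findall` lists the 2 matched substrings directly.

['dgu', 'dgutk']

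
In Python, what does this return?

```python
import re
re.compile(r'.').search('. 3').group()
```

'.'

The match spans [0:1] → '.'.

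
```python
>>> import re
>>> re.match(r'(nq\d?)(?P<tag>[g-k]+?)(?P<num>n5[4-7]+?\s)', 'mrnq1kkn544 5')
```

Pattern: the literal 'nq', then optionally a digit (captured); then one or more of a character in [g-k] (lazy) (captured as 'tag'); then the literal 'n5', then one or more of a character in [4-7] (lazy), then whitespace (captured as 'num').
`match` is anchored at position 0; if the pattern doesn't fit there, it returns None.
Here the pattern fails at index 0, so the call returns None.

None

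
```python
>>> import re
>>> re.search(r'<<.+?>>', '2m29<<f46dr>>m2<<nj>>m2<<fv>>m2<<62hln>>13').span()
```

A non-greedy quantifier consumes as few characters as it can — just enough that the remainder of the pattern still matches from where it stops; whatever follows it matches normally.
The match spans [4:13] → '<<f46dr>>'.

(4, 13)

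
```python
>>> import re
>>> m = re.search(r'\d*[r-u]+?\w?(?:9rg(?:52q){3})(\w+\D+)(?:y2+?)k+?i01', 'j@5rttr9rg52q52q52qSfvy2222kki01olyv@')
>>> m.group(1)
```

This matches zero or more of a digit, then one or more of a character in [r-u] (lazy), then optionally a word character; then the literal '9rg', then the literal '52q' repeated 3 times (non-capturing group); then one or more of a word character, then one or more of a non-digit (captured); then the literal 'y', then one or more of a literal '2' (lazy) (non-capturing group); then one or more of the literal 'k' (lazy), then the literal 'i01'.
`search` walks the string left to right and returns the first match it finds.
The match spans [2:32] → '5rttr9rg52q52q52qSfvy2222kki01'.
Captured: group 1 = 'Sfv'.

'Sfv'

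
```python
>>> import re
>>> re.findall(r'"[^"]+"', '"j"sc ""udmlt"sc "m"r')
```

Matches: at [0:3] → '"j"'; at [7:14] → '"udmlt"'; at [17:20] → '"m"'.
No capturing groups, so `findall` returns the 3 full match strings.

['"j"', '"udmlt"', '"m"']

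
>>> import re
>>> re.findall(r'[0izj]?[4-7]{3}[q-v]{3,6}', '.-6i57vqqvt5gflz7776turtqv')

['776turtqv']

This matches optionally one of [0izj], then exactly 3 of a character in [4-7]; then 3 to 6 of a character in [q-v].
Walking the string: at [17:26] → '776turtqv'.
With no groups in the pattern, `findall` gives back each whole match — 1 here.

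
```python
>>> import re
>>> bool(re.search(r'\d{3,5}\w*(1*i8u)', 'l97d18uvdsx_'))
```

Pattern: 3 to 5 of a digit, then zero or more of a word character; then zero or more of the literal '1', then the literal 'i8u' (captured).
`re.search` scans for the first position where the pattern succeeds.
Here the pattern never matches, so the call returns None, and `bool(None)` is False.

False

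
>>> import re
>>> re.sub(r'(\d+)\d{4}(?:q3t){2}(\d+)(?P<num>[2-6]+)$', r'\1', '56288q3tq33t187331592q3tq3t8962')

'56288q3tq33t18733'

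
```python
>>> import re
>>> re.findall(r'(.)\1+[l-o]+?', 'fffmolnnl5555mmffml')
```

After group 1 captures some text, `\1` only succeeds where that same text appears again.
With a single group, `findall` returns only what that group captured — 4 items.

['f', 'n', '5', 'f']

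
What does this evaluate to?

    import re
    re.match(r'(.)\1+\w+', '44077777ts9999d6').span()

(0, 16)

`match` is anchored at position 0; if the pattern doesn't fit there, it returns None.
The match spans [0:16] → '44077777ts9999d6'.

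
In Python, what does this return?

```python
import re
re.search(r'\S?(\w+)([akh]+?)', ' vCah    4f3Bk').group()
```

'vCah'

This matches optionally a non-whitespace character; then one or more of a word character (captured); then one or more of one of [akh] (lazy) (captured).
The match spans [1:5] → 'vCah'.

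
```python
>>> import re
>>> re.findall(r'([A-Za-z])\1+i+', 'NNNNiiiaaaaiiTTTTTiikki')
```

['N', 'a', 'T', 'k']

`\1` has to match the exact text group 1 already captured.
`findall` collects group 1 from each match (4 total).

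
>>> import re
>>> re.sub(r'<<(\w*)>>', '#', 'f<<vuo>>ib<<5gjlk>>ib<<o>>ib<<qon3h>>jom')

Matches: at [1:8] → '<<vuo>>'; at [10:19] → '<<5gjlk>>'; at [21:26] → '<<o>>'; at [28:37] → '<<qon3h>>'.
Every occurrence is swapped for '#'.

'f#ib#ib#ib#jom'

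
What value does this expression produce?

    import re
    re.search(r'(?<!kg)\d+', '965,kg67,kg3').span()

`(?!…)`/`(?<!…)` only lets a position through if the neighbouring text does NOT match; no characters are consumed.
`re.search` tries every starting position until one works.
The match spans [0:3] → '965'.

(0, 3)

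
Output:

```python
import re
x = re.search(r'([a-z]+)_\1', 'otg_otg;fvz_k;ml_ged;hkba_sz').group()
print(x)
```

otg_otg

`\1` has to match the exact text group 1 already captured.
The match spans [0:7] → 'otg_otg'.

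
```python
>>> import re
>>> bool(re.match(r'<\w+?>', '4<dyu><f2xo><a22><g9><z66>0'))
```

False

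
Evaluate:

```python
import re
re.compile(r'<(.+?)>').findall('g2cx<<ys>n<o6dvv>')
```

With a single group, `findall` returns only what that group captured — 2 items.

['<ys', 'o6dvv']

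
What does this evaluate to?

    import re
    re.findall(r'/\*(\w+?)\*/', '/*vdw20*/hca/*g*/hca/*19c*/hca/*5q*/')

Matches: at [0:9] match '/*vdw20*/', group 1 = 'vdw20'; at [12:17] match '/*g*/', group 1 = 'g'; at [20:27] match '/*19c*/', group 1 = '19c'; at [30:36] match '/*5q*/', group 1 = '5q'.
`findall` collects group 1 from each match (4 total).

['vdw20', 'g', '19c', '5q']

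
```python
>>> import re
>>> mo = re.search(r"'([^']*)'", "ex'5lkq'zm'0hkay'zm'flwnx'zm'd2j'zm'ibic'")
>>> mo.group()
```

The match spans [2:8] → "'5lkq'".

"'5lkq'"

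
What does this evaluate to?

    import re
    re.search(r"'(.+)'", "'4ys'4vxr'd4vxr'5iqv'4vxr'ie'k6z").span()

The match spans [0:29] → "'4ys'4vxr'd4vxr'5iqv'4vxr'ie'".

(0, 29)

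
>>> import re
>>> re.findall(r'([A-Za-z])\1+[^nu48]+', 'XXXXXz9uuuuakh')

After group 1 captures some text, `\1` only succeeds where that same text appears again.
Matches: at [0:7] match 'XXXXXz9', group 1 = 'X'; at [7:14] match 'uuuuakh', group 1 = 'u'.
With a single group, `findall` returns only what that group captured — 2 items.

['X', 'u']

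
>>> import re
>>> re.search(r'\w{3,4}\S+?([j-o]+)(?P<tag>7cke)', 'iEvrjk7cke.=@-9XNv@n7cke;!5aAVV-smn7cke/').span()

The `?` after the quantifier makes it lazy — it takes as little as possible before letting the rest of the pattern try.
The match spans [0:10] → 'iEvrjk7cke'.

(0, 10)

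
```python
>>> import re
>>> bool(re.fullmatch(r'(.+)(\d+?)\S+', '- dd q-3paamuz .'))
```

False

The pattern matches one or more of any character (captured); then one or more of a digit (lazy) (captured); then one or more of a non-whitespace character.
`re.fullmatch` requires the pattern to consume the entire string.
Here the pattern can't cover the whole string, so the call returns None, and `bool(None)` is False.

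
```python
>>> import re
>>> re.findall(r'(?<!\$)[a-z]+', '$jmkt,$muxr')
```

`(?!…)`/`(?<!…)` only lets a position through if the neighbouring text does NOT match; no characters are consumed.
Scanning left to right: at [2:5] → 'mkt'; at [8:11] → 'uxr'.
With no groups in the pattern, `findall` gives back each whole match — 2 here.

['mkt', 'uxr']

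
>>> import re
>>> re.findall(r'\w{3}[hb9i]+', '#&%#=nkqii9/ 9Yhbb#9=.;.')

The pattern matches exactly 3 of a word character; then one or more of one of [hb9i].
Scanning left to right: at [5:11] → 'nkqii9'; at [13:18] → '9Yhbb'.
Since nothing is captured, `findall` lists the 2 matched substrings directly.

['nkqii9', '9Yhbb']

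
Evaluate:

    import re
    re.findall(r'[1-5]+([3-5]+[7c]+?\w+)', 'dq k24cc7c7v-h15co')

['4cc7c7v', '5co']

Because there's exactly one group, `findall` drops the full match and keeps group 1 from each hit.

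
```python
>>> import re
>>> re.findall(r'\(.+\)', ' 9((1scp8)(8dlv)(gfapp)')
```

['((1scp8)(8dlv)(gfapp)']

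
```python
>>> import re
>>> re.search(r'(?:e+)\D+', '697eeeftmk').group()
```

This matches one or more of a literal 'e' (non-capturing group); then one or more of a non-digit.
`re.search` tries every starting position until one works.
The match spans [3:10] → 'eeeftmk'.

'eeeftmk'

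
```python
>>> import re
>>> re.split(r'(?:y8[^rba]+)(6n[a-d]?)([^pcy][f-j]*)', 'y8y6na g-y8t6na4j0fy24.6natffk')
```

Pattern: the literal 'y8', then one or more of any character except [rba] (non-capturing group); then the literal '6n', then optionally a character in [a-d] (captured); then any character except [pcy], then zero or more of a character in [f-j] (captured).
Matches to split on: at [0:8] → 'y8y6na g'; at [9:17] → 'y8t6na4j'.
With a capturing group present, the delimiter's captured portion is kept in the result list.

['', '6na', ' g', '-', '6na', '4j', '0fy24.6natffk']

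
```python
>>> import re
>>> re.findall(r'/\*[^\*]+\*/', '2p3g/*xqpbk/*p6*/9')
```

['/*p6*/']

Scanning left to right: at [11:17] → '/*p6*/'.
No capturing groups, so `findall` returns the 1 full match string.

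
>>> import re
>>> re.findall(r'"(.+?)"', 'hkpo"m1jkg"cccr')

['m1jkg']

With a single group, `findall` returns only what that group captured — 1 item.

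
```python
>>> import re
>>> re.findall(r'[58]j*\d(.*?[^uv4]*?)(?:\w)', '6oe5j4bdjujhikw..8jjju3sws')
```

['']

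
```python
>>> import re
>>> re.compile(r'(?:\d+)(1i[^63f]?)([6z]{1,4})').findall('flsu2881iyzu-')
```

[('1iy', 'z')]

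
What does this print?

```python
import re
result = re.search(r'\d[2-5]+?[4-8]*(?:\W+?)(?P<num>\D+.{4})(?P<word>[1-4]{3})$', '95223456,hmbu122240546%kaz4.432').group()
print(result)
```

Pattern: a digit, then one or more of a character in [2-5] (lazy), then zero or more of a character in [4-8]; then one or more of a non-word character (lazy) (non-capturing group); then one or more of a non-digit, then exactly 4 of any character (captured as 'num'); then exactly 3 of a character in [1-4] (captured as 'word'); then anchored at the end.
`re.search` scans for the first position where the pattern succeeds.
The match spans [18:31] → '0546%kaz4.432'.
Captured: group 1 = 'kaz4.', group 2 = '432'.

0546%kaz4.432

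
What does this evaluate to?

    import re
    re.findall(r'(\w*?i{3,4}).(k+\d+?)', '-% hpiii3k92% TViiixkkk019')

[('hpiii', 'k9'), ('TViii', 'kkk0')]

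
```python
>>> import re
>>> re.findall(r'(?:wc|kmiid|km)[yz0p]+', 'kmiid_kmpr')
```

['kmp']

Scanning left to right: at [6:9] → 'kmp'.
No capturing groups, so `findall` returns the 1 full match string.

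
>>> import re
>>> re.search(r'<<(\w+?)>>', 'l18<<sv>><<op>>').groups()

The match spans [3:9] → '<<sv>>'.
Captured: group 1 = 'sv'.

('sv',)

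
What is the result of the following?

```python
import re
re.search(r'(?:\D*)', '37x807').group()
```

This matches zero or more of a non-digit (non-capturing group).
Unlike `match`, `search` isn't anchored — it looks for the pattern anywhere in the string.
The match spans [0:0] → ''.

''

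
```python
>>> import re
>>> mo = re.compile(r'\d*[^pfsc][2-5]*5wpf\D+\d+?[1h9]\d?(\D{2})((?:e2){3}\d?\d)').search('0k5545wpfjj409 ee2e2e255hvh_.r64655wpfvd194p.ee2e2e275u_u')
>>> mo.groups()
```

Pattern: zero or more of a digit; then any character except [pfsc], then zero or more of a character in [2-5], then the literal '5w'; then the literal 'pf', then one or more of a non-digit; then one or more of a digit (lazy), then one of [1h9], then optionally a digit; then exactly 2 of a non-digit (captured); then the literal 'e2' repeated 3 times, then optionally a digit, then a digit (captured).
`search` walks the string left to right and returns the first match it finds.
The match spans [0:24] → '0k5545wpfjj409 ee2e2e255'.
Captured: group 1 = ' e', group 2 = 'e2e2e255'.

(' e', 'e2e2e255')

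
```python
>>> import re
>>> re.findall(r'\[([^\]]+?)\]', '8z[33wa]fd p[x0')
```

['33wa']

Walking the string: at [2:8] match '[33wa]', group 1 = '33wa'.
Because there's exactly one group, `findall` drops the full match and keeps group 1 from the one hit.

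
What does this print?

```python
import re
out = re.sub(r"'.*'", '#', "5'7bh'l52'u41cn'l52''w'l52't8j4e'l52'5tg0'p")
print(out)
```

Each match is replaced by '#'.

5#p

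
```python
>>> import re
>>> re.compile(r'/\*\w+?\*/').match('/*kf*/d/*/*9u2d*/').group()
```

'/*kf*/'

`match` is anchored at position 0; if the pattern doesn't fit there, it returns None.
The match spans [0:6] → '/*kf*/'.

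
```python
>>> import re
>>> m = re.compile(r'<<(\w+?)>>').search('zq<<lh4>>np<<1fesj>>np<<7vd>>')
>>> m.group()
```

'<<lh4>>'

The match spans [2:9] → '<<lh4>>'.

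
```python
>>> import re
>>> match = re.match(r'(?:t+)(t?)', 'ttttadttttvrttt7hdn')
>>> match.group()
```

'tttt'

`re.match` only tries the pattern at the start of the string.
The match spans [0:4] → 'tttt'.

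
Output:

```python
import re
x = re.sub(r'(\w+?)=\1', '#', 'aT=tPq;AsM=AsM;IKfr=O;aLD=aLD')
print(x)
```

A backreference is literal: `\1` must see the identical characters the first group matched.
Matches: at [7:14] → 'AsM=AsM'; at [22:29] → 'aLD=aLD'.
Each match is replaced by '#'.

aT=tPq;#;IKfr=O;#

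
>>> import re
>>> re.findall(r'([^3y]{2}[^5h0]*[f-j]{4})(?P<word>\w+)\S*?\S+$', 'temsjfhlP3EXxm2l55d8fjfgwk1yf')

Pattern: exactly 2 of any character except [3y], then zero or more of any character except [5h0], then exactly 4 of a character in [f-j] (captured); then one or more of a word character (captured as 'word'); then zero or more of a non-whitespace character (lazy), then one or more of a non-whitespace character; then anchored at the end.
Walking the string: at [16:29] match '55d8fjfgwk1yf', groups = ('55d8fjfg', 'wk1y').
With 2 capturing groups, `findall` returns a 2-tuple per match.

[('55d8fjfg', 'wk1y')]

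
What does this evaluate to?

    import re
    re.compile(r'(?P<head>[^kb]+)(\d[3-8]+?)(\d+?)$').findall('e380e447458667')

[('e380e447458', '66', '7')]

Pattern: one or more of any character except [kb] (captured as 'head'); then a digit, then one or more of a character in [3-8] (lazy) (captured); then one or more of a digit (lazy) (captured); then anchored at the end.
Matches: at [0:14] match 'e380e447458667', groups = ('e380e447458', '66', '7').
`findall` packs the 3 group values into a tuple for every match.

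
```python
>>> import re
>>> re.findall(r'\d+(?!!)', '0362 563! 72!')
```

['0362', '56', '7']

`(?!…)`/`(?<!…)` only lets a position through if the neighbouring text does NOT match; no characters are consumed.
Matches: at [0:4] → '0362'; at [5:7] → '56'; at [10:11] → '7'.
With no groups in the pattern, `findall` gives back each whole match — 3 here.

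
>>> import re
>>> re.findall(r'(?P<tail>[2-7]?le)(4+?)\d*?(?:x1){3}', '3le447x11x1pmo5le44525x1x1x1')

[('5le', '4')]

This matches optionally a character in [2-7], then the literal 'le' (captured as 'tail'); then one or more of a literal '4' (lazy) (captured); then zero or more of a digit (lazy), then the literal 'x1' repeated 3 times.
A non-greedy quantifier consumes as few characters as it can — just enough that the remainder of the pattern still matches from where it stops; whatever follows it matches normally.
Matches: at [14:28] match '5le44525x1x1x1', groups = ('5le', '4').
With 2 capturing groups, `findall` returns a 2-tuple per match.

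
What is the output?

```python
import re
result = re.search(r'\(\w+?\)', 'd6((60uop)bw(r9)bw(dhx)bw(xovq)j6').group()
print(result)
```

(60uop)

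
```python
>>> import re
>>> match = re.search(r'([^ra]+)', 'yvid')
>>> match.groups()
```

The pattern matches one or more of any character except [ra] (captured).
`re.search` tries every starting position until one works.
The match spans [0:4] → 'yvid'.
Captured: group 1 = 'yvid'.

('yvid',)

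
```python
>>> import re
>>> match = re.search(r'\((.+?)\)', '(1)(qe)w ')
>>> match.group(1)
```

Lazy quantifiers expand one character at a time until the remainder of the pattern can match.
`re.search` tries every starting position until one works.
The match spans [0:3] → '(1)'.
Captured: group 1 = '1'.

'1'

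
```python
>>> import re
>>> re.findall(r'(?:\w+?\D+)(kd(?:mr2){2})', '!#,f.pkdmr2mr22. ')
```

['kdmr2mr2']

One capturing group, so `findall` returns just the captured substring from the one match — 1 in all.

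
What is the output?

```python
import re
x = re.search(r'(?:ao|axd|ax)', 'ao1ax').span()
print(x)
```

(0, 2)

The match spans [0:2] → 'ao'.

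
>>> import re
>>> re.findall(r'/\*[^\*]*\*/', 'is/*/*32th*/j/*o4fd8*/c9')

['/*32th*/', '/*o4fd8*/']

Matches: at [4:12] → '/*32th*/'; at [13:22] → '/*o4fd8*/'.
No capturing groups, so `findall` returns the 2 full match strings.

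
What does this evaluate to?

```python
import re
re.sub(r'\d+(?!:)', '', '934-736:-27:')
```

'-6:-7:'

`(?!…)`/`(?<!…)` only lets a position through if the neighbouring text does NOT match; no characters are consumed.
`sub` substitutes '' at each match site.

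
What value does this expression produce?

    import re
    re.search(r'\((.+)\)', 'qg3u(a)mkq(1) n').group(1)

Unlike `match`, `search` isn't anchored — it looks for the pattern anywhere in the string.
The match spans [4:13] → '(a)mkq(1)'.
Captured: group 1 = 'a)mkq(1'.

'a)mkq(1'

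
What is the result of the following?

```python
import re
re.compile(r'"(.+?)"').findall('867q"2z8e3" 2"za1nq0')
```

['2z8e3']

A non-greedy quantifier consumes as few characters as it can — just enough that the remainder of the pattern still matches from where it stops; whatever follows it matches normally.
One capturing group, so `findall` returns just the captured substring from the one match — 1 in all.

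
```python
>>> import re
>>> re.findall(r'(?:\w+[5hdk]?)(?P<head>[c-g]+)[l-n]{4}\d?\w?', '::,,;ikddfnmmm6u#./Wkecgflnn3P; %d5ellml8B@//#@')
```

['f', 'e']

The pattern matches one or more of a word character, then optionally one of [5hdk] (non-capturing group); then one or more of a character in [c-g] (captured as 'head'); then exactly 4 of a character in [l-n], then optionally a digit, then optionally a word character.
With a single group, `findall` returns only what that group captured — 2 items.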